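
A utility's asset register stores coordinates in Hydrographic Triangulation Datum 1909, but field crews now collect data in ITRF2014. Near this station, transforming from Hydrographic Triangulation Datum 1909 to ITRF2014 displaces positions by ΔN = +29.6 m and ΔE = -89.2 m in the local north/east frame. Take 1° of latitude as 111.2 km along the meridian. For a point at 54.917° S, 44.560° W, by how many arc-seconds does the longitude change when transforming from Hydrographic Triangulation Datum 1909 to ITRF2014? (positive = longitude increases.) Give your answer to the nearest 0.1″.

At latitude -54.917°, cos φ = 0.574762.
1° of longitude at this latitude = 111.2 × cos φ = 63.91 km, so Δλ = -89.2 / 63913.6 = -0.0013956° = -5.024″.

Δλ = -5.0″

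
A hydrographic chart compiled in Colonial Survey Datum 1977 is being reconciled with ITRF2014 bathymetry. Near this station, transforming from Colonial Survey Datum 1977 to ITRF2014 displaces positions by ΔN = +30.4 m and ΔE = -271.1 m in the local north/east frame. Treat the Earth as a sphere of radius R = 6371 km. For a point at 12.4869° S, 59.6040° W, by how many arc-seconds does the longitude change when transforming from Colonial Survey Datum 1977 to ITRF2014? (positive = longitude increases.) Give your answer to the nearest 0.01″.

Δλ = -8.99″

At latitude -12.4869°, cos φ = 0.976345.
One radian of longitude at latitude φ spans R cos φ, so Δλ = ΔE / (R cos φ) = -271.1 / (6371000 × 0.976345) = -4.3583e-05 rad = -8.990″.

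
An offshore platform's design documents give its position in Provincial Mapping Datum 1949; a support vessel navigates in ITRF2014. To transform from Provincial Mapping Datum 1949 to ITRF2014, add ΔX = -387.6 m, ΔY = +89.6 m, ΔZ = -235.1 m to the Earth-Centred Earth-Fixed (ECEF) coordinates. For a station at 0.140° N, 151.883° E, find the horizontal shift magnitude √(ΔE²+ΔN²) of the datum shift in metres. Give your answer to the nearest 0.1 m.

257.8 m

At φ = 0.140°, λ = 151.883°: sin φ = 0.002443, cos φ = 0.999997, sin λ = 0.471274, cos λ = -0.881987.
ΔE = −sin λ·ΔX + cos λ·ΔY = −(0.471274)·(-387.6) + (-0.881987)·(89.6) = 103.64 m.
ΔN = −sin φ cos λ·ΔX − sin φ sin λ·ΔY + cos φ·ΔZ = −(0.002443)(-0.881987)(-387.6) − (0.002443)(0.471274)(89.6) + (0.999997)(-235.1) = -236.04 m.
Horizontal magnitude = √(ΔE² + ΔN²) = √(103.64² + (-236.04)²) = 257.79 m.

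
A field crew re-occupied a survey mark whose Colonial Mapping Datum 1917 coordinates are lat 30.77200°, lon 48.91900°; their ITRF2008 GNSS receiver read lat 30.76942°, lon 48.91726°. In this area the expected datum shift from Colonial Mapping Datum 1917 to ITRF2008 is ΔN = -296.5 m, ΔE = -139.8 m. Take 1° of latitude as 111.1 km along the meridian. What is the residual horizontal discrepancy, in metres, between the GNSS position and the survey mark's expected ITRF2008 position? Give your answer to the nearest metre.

28 m

Observed coordinate differences: Δφ = -0.00258°, Δλ = -0.00174°.
Converting to metres (1° lat = 111100 m, cos φ = 0.859210): observed ΔN = -286.6 m, observed ΔE = -166.1 m.
Subtracting the expected shift leaves a residual of -286.6 − (-296.5) = 9.9 m north and -166.1 − (-139.8) = -26.3 m east.
Residual distance = √(9.9² + (-26.3)²) = 28.1 m.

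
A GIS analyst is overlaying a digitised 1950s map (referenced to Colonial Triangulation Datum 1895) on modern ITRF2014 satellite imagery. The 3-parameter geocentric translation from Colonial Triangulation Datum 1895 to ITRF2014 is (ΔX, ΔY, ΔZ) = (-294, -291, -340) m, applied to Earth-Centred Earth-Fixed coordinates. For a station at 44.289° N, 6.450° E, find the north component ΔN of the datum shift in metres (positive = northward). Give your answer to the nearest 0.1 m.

ΔN = -16.6 m

At φ = 44.289°, λ = 6.450°: sin φ = 0.698278, cos φ = 0.715827, sin λ = 0.112336, cos λ = 0.993670.
ΔN = −sin φ cos λ·ΔX − sin φ sin λ·ΔY + cos φ·ΔZ = −(0.698278)(0.993670)(-294) − (0.698278)(0.112336)(-291) + (0.715827)(-340) = -16.56 m.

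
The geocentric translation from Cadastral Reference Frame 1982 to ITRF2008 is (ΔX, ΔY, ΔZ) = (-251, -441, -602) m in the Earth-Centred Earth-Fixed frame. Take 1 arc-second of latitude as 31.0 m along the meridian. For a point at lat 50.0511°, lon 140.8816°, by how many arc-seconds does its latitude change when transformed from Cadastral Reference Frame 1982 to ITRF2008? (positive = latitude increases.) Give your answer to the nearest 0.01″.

Δφ = -10.40″

sin φ = 0.766617, cos φ = 0.642104, sin λ = 0.630925, cos λ = -0.775844.
North component: ΔN = −sin φ cos λ·ΔX − sin φ sin λ·ΔY + cos φ·ΔZ = −(0.766617)(-0.775844)(-251) − (0.766617)(0.630925)(-441) + (0.642104)(-602) = -322.53 m.
1° of latitude spans 3600 × 31.00 = 111600 m, so Δφ = -322.53 / 111600 × 3600 = -10.404″.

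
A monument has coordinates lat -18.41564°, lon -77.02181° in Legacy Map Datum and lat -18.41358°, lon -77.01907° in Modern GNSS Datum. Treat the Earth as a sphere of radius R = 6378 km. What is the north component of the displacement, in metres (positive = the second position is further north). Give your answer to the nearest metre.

Δφ = -18.41358° − -18.41564° = +0.00206°; Δλ = -77.01907° − -77.02181° = +0.00274°.
1° along a meridian = πR/180 = 111317 m.
ΔN = Δφ × 111317 = 229.3 m; ΔE = Δλ × 111317 × cos(-18.41564°) = +0.00274 × 111317 × 0.948790 = 289.4 m.

ΔN = 229 m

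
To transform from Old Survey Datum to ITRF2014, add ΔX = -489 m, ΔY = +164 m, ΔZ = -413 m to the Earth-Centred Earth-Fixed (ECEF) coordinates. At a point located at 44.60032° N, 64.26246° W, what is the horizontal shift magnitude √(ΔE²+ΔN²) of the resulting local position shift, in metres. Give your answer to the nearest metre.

372 m

At φ = 44.60032°, λ = -64.26246°: sin φ = 0.702157, cos φ = 0.712022, sin λ = -0.900793, cos λ = 0.434249.
ΔE = −sin λ·ΔX + cos λ·ΔY = −(-0.900793)·(-489) + (0.434249)·(164) = -369.27 m.
ΔN = −sin φ cos λ·ΔX − sin φ sin λ·ΔY + cos φ·ΔZ = −(0.702157)(0.434249)(-489) − (0.702157)(-0.900793)(164) + (0.712022)(-413) = -41.23 m.
Horizontal magnitude = √(ΔE² + ΔN²) = √((-369.27)² + (-41.23)²) = 371.57 m.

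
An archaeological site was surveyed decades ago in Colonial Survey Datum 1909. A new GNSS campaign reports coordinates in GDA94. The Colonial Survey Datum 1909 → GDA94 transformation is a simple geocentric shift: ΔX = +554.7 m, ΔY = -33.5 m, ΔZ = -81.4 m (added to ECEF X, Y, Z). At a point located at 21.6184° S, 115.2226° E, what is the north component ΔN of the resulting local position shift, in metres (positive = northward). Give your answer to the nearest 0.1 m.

At φ = -21.6184°, λ = 115.2226°: sin φ = -0.368423, cos φ = 0.929658, sin λ = 0.904659, cos λ = -0.426136.
ΔN = −sin φ cos λ·ΔX − sin φ sin λ·ΔY + cos φ·ΔZ = −(-0.368423)(-0.426136)(554.7) − (-0.368423)(0.904659)(-33.5) + (0.929658)(-81.4) = -173.93 m.

ΔN = -173.9 m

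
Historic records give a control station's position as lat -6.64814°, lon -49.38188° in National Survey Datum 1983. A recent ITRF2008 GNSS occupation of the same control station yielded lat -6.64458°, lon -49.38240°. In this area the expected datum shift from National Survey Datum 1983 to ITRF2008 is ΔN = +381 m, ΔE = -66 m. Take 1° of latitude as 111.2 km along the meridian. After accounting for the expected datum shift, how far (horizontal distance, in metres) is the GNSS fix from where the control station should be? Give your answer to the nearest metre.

Observed coordinate differences: Δφ = +0.00356°, Δλ = -0.00052°.
Converting to metres (1° lat = 111200 m, cos φ = 0.993276): observed ΔN = 395.9 m, observed ΔE = -57.4 m.
Subtracting the expected shift leaves a residual of 395.9 − (381) = 14.9 m north and -57.4 − (-66) = 8.6 m east.
Residual distance = √(14.9² + 8.6²) = 17.2 m.

17 m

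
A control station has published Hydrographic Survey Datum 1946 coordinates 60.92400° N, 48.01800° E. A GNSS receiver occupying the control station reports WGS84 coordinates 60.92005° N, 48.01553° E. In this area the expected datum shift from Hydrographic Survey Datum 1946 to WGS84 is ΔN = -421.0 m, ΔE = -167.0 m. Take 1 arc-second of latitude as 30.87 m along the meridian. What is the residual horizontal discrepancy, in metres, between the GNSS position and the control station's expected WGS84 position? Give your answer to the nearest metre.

38 m

Observed coordinate differences: Δφ = -0.00395°, Δλ = -0.00247°.
Converting to metres (1° lat = 111132 m, cos φ = 0.485969): observed ΔN = -439.0 m, observed ΔE = -133.4 m.
Subtracting the expected shift leaves a residual of -439.0 − (-421.0) = -18.0 m north and -133.4 − (-167.0) = 33.6 m east.
Residual distance = √((-18.0)² + 33.6²) = 38.1 m.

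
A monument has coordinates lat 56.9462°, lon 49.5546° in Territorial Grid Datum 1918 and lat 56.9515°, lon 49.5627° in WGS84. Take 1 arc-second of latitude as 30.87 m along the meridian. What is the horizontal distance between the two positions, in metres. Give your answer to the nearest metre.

Δφ = 56.9515° − 56.9462° = +0.0053°; Δλ = 49.5627° − 49.5546° = +0.0081°.
1° of latitude = 3600 × 30.87 = 111132 m.
ΔN = Δφ × 111132 = 589.0 m; ΔE = Δλ × 111132 × cos(56.9462°) = +0.0081 × 111132 × 0.545426 = 491.0 m.
Distance = √(ΔE² + ΔN²) = √(491.0² + 589.0²) = 766.8 m.

767 m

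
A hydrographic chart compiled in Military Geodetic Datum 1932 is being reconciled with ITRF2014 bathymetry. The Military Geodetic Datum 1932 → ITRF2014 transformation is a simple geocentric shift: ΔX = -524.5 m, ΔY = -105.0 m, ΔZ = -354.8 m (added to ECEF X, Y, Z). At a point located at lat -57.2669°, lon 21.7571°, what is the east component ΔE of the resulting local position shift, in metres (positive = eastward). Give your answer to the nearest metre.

ΔE = 97 m

The local east axis at (φ, λ) is (−sin λ, cos λ, 0), so ΔE = −sin(21.7571°)·(-524.5) + cos(21.7571°)·(-105.0) = 96.90 m.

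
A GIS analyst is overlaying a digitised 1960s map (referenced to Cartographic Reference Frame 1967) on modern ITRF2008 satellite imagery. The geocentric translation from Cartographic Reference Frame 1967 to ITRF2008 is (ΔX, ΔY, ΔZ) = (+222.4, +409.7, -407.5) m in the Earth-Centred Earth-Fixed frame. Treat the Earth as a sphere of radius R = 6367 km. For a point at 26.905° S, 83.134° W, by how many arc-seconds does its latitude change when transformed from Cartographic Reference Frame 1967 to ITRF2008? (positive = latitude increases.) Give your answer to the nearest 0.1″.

Δφ = -17.3″

sin φ = -0.452513, cos φ = 0.891758, sin λ = -0.992828, cos λ = 0.119548.
North component: ΔN = −sin φ cos λ·ΔX − sin φ sin λ·ΔY + cos φ·ΔZ = −(-0.452513)(0.119548)(222.4) − (-0.452513)(-0.992828)(409.7) + (0.891758)(-407.5) = -535.43 m.
1° of latitude spans πR/180 = 111125 m, so Δφ = -535.43 / 111125 × 3600 = -17.346″.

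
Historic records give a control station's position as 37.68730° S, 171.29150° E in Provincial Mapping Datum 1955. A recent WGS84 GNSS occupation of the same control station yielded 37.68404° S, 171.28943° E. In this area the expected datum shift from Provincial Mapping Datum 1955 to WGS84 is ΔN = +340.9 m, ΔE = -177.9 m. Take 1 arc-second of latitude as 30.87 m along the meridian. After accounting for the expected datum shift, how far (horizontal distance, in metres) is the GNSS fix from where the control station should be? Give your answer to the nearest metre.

Observed coordinate differences: Δφ = +0.00326°, Δλ = -0.00207°.
Converting to metres (1° lat = 111132 m, cos φ = 0.791359): observed ΔN = 362.3 m, observed ΔE = -182.0 m.
Subtracting the expected shift leaves a residual of 362.3 − (340.9) = 21.4 m north and -182.0 − (-177.9) = -4.1 m east.
Residual distance = √(21.4² + (-4.1)²) = 21.8 m.

22 m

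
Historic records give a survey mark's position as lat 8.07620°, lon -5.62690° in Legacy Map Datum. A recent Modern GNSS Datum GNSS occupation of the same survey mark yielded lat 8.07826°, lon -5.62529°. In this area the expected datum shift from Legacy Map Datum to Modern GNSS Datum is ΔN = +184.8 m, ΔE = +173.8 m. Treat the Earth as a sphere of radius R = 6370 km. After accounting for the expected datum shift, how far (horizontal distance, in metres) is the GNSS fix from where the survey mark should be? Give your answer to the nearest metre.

44 m

Observed coordinate differences: Δφ = +0.00206°, Δλ = +0.00161°.
Converting to metres (1° lat = 111177 m, cos φ = 0.990082): observed ΔN = 229.0 m, observed ΔE = 177.2 m.
Subtracting the expected shift leaves a residual of 229.0 − (184.8) = 44.2 m north and 177.2 − (173.8) = 3.4 m east.
Residual distance = √(44.2² + 3.4²) = 44.4 m.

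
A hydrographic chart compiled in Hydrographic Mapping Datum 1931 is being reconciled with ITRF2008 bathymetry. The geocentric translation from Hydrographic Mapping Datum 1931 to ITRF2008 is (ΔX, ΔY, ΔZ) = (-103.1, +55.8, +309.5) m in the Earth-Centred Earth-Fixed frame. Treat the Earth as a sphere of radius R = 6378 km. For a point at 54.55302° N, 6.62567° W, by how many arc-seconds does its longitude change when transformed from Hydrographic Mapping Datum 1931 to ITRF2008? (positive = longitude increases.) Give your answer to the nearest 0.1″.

sin φ = 0.814653, cos φ = 0.579949, sin λ = -0.115382, cos λ = 0.993321.
East component: ΔE = −sin λ·ΔX + cos λ·ΔY = −(-0.115382)(-103.1) + (0.993321)(55.8) = 43.53 m.
1° of latitude spans πR/180 = 111317 m; at latitude φ, 1° of longitude spans that × cos φ = 64558.3 m, so Δλ = 43.53 / 64558.3 × 3600 = 2.427″.

Δλ = 2.4″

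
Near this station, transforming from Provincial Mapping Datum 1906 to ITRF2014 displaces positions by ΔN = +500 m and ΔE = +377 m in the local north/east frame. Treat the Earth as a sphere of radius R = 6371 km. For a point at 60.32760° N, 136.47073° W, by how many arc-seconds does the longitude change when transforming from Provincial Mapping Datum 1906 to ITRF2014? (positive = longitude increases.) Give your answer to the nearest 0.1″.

Δλ = 24.7″

At latitude 60.32760°, cos φ = 0.495040.
One radian of longitude at latitude φ spans R cos φ, so Δλ = ΔE / (R cos φ) = 377.0 / (6371000 × 0.495040) = 1.1953e-04 rad = 24.656″.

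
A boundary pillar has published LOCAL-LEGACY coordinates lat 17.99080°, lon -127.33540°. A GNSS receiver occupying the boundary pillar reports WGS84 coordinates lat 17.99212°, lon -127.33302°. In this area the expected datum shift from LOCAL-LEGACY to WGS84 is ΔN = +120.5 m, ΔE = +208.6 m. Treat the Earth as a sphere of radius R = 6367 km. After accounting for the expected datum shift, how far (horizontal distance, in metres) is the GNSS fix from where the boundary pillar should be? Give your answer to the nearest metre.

50 m

Observed coordinate differences: Δφ = +0.00132°, Δλ = +0.00238°.
Converting to metres (1° lat = 111125 m, cos φ = 0.951106): observed ΔN = 146.7 m, observed ΔE = 251.5 m.
Subtracting the expected shift leaves a residual of 146.7 − (120.5) = 26.2 m north and 251.5 − (208.6) = 42.9 m east.
Residual distance = √(26.2² + 42.9²) = 50.3 m.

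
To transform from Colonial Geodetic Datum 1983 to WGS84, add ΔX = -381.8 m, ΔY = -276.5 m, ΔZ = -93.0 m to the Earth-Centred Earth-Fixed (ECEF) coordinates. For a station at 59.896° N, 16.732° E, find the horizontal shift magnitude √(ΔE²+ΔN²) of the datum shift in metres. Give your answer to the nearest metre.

The local east axis at (φ, λ) is (−sin λ, cos λ, 0), so ΔE = −sin(16.732°)·(-381.8) + cos(16.732°)·(-276.5) = -154.88 m.
The local north axis is (−sin φ cos λ, −sin φ sin λ, cos φ), giving ΔN = 316.317 + 68.866 − 46.646 = 338.54 m.
Horizontal magnitude = √(ΔE² + ΔN²) = √((-154.88)² + 338.54²) = 372.28 m.

372 m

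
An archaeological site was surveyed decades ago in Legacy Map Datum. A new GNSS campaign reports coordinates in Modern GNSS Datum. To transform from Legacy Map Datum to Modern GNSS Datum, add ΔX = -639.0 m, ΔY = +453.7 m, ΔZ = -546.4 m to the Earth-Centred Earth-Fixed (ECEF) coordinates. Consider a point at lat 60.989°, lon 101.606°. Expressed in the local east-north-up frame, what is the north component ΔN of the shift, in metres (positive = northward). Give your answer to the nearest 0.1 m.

At φ = 60.989°, λ = 101.606°: sin φ = 0.874527, cos φ = 0.484978, sin λ = 0.979554, cos λ = -0.201181.
ΔN = −sin φ cos λ·ΔX − sin φ sin λ·ΔY + cos φ·ΔZ = −(0.874527)(-0.201181)(-639.0) − (0.874527)(0.979554)(453.7) + (0.484978)(-546.4) = -766.08 m.

ΔN = -766.1 m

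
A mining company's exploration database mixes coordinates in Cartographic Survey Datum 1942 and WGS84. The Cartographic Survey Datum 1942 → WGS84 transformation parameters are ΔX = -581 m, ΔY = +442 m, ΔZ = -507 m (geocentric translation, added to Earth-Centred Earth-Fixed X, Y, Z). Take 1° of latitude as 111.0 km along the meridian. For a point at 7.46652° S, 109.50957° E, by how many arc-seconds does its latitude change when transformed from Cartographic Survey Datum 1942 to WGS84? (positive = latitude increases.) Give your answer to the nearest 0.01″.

sin φ = -0.129947, cos φ = 0.991521, sin λ = 0.942586, cos λ = -0.333964.
North component: ΔN = −sin φ cos λ·ΔX − sin φ sin λ·ΔY + cos φ·ΔZ = −(-0.129947)(-0.333964)(-581) − (-0.129947)(0.942586)(442) + (0.991521)(-507) = -423.35 m.
1° of latitude spans 111000 m, so Δφ = -423.35 / 111000 × 3600 = -13.730″.

Δφ = -13.73″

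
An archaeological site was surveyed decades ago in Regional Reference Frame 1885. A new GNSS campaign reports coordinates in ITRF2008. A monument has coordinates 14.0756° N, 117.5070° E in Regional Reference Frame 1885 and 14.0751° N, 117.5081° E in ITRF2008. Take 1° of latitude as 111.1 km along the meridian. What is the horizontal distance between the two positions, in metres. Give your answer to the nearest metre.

Δφ = 14.0751° − 14.0756° = -0.0005°; Δλ = 117.5081° − 117.5070° = +0.0011°.
ΔN = Δφ × 111100 = -55.5 m; ΔE = Δλ × 111100 × cos(14.0756°) = +0.0011 × 111100 × 0.969976 = 118.5 m.
Distance = √(ΔE² + ΔN²) = √(118.5² + (-55.5)²) = 130.9 m.

131 m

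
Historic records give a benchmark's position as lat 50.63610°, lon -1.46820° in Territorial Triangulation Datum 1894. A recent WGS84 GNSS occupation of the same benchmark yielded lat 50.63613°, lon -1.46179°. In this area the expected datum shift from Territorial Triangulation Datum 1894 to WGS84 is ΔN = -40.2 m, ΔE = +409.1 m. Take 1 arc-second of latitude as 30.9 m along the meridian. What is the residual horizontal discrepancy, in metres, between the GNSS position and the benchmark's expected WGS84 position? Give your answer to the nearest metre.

61 m

Observed coordinate differences: Δφ = +0.00003°, Δλ = +0.00641°.
Converting to metres (1° lat = 111240 m, cos φ = 0.634244): observed ΔN = 3.3 m, observed ΔE = 452.2 m.
Subtracting the expected shift leaves a residual of 3.3 − (-40.2) = 43.5 m north and 452.2 − (409.1) = 43.1 m east.
Residual distance = √(43.5² + 43.1²) = 61.3 m.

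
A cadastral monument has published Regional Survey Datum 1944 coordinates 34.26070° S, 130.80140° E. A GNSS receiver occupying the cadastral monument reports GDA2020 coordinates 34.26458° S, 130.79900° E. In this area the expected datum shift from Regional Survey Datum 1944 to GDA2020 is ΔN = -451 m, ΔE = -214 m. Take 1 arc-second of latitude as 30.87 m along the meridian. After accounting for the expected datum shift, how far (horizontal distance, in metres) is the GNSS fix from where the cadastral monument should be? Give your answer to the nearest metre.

21 m

Observed coordinate differences: Δφ = -0.00388°, Δλ = -0.00240°.
Converting to metres (1° lat = 111132 m, cos φ = 0.826485): observed ΔN = -431.2 m, observed ΔE = -220.4 m.
Subtracting the expected shift leaves a residual of -431.2 − (-451) = 19.8 m north and -220.4 − (-214) = -6.4 m east.
Residual distance = √(19.8² + (-6.4)²) = 20.8 m.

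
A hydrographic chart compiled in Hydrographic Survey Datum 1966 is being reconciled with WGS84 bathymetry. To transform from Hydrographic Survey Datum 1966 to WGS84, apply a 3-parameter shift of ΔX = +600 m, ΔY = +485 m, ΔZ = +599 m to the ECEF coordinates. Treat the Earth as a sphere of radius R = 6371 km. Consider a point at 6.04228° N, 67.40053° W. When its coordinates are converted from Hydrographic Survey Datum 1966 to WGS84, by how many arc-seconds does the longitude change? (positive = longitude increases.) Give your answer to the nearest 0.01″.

sin φ = 0.105262, cos φ = 0.994444, sin λ = -0.923214, cos λ = 0.384287.
East component: ΔE = −sin λ·ΔX + cos λ·ΔY = −(-0.923214)(600) + (0.384287)(485) = 740.31 m.
1° of latitude spans πR/180 = 111195 m; at latitude φ, 1° of longitude spans that × cos φ = 110577.2 m, so Δλ = 740.31 / 110577.2 × 3600 = 24.102″.

Δλ = 24.10″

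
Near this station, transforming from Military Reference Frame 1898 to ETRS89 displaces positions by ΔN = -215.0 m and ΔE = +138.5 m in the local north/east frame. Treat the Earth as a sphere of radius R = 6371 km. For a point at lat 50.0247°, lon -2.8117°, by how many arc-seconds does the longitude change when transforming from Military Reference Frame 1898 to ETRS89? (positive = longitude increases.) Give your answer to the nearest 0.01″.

At latitude 50.0247°, cos φ = 0.642457.
One radian of longitude at latitude φ spans R cos φ, so Δλ = ΔE / (R cos φ) = 138.5 / (6371000 × 0.642457) = 3.3837e-05 rad = 6.979″.

Δλ = 6.98″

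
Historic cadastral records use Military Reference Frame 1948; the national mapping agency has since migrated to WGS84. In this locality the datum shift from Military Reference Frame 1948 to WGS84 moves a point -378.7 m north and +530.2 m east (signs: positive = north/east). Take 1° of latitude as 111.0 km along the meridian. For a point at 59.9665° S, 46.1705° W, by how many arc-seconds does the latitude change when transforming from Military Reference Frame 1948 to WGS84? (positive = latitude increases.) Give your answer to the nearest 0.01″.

Δφ = -12.28″

1° of latitude = 111.0 km, so Δφ = -378.7 / 111000 = -0.0034117° = -12.282″.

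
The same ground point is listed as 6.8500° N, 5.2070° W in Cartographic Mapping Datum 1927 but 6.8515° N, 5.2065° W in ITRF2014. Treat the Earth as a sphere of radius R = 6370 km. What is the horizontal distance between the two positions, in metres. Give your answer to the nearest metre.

Δφ = 6.8515° − 6.8500° = +0.0015°; Δλ = -5.2065° − -5.2070° = +0.0005°.
1° along a meridian = πR/180 = 111177 m.
ΔN = Δφ × 111177 = 166.8 m; ΔE = Δλ × 111177 × cos(6.8500°) = +0.0005 × 111177 × 0.992862 = 55.2 m.
Distance = √(ΔE² + ΔN²) = √(55.2² + 166.8²) = 175.7 m.

176 m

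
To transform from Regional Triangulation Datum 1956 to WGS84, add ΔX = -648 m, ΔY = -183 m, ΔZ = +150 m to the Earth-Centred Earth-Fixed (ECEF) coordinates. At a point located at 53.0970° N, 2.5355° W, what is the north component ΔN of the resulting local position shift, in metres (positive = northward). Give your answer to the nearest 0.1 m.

The local north axis is (−sin φ cos λ, −sin φ sin λ, cos φ), giving ΔN = 517.668 − 6.474 + 90.069 = 601.26 m.

ΔN = 601.3 m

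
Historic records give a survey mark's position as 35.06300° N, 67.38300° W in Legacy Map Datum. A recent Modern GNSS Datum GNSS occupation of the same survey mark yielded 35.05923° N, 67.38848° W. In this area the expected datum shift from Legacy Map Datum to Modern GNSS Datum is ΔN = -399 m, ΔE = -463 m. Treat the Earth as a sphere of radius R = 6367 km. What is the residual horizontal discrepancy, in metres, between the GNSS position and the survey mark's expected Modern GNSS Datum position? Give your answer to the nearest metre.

41 m

Observed coordinate differences: Δφ = -0.00377°, Δλ = -0.00548°.
Converting to metres (1° lat = 111125 m, cos φ = 0.818521): observed ΔN = -418.9 m, observed ΔE = -498.5 m.
Subtracting the expected shift leaves a residual of -418.9 − (-399) = -19.9 m north and -498.5 − (-463) = -35.5 m east.
Residual distance = √((-19.9)² + (-35.5)²) = 40.7 m.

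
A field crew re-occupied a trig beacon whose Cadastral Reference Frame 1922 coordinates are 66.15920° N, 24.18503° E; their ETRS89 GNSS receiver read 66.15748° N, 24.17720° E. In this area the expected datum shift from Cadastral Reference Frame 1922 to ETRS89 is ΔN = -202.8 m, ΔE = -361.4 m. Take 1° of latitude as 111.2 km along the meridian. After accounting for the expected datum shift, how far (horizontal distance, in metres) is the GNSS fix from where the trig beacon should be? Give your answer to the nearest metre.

15 m

Observed coordinate differences: Δφ = -0.00172°, Δλ = -0.00783°.
Converting to metres (1° lat = 111200 m, cos φ = 0.404197): observed ΔN = -191.3 m, observed ΔE = -351.9 m.
Subtracting the expected shift leaves a residual of -191.3 − (-202.8) = 11.5 m north and -351.9 − (-361.4) = 9.5 m east.
Residual distance = √(11.5² + 9.5²) = 14.9 m.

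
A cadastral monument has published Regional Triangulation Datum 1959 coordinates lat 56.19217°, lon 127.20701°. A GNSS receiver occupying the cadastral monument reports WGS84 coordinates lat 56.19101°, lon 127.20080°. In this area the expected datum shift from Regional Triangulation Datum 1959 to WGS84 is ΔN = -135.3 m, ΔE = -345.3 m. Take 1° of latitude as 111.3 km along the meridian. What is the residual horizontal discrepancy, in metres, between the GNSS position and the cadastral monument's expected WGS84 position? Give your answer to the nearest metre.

Observed coordinate differences: Δφ = -0.00116°, Δλ = -0.00621°.
Converting to metres (1° lat = 111300 m, cos φ = 0.556409): observed ΔN = -129.1 m, observed ΔE = -384.6 m.
Subtracting the expected shift leaves a residual of -129.1 − (-135.3) = 6.2 m north and -384.6 − (-345.3) = -39.3 m east.
Residual distance = √(6.2² + (-39.3)²) = 39.8 m.

40 m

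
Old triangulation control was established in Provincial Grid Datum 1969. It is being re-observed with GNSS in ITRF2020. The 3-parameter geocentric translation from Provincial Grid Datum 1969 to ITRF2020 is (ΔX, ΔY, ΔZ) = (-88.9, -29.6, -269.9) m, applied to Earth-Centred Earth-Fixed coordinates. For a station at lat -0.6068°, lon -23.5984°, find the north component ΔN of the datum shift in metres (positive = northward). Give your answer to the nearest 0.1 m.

At φ = -0.6068°, λ = -23.5984°: sin φ = -0.010590, cos φ = 0.999944, sin λ = -0.400323, cos λ = 0.916374.
ΔN = −sin φ cos λ·ΔX − sin φ sin λ·ΔY + cos φ·ΔZ = −(-0.010590)(0.916374)(-88.9) − (-0.010590)(-0.400323)(-29.6) + (0.999944)(-269.9) = -270.62 m.

ΔN = -270.6 m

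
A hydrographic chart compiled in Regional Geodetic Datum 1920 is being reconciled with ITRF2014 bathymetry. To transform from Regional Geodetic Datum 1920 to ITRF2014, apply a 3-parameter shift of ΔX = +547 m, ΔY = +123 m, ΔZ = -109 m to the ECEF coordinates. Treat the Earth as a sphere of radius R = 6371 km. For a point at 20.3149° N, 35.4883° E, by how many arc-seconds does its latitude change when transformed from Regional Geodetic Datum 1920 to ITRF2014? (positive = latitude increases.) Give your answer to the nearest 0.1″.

Δφ = -9.1″

sin φ = 0.347180, cos φ = 0.937799, sin λ = 0.580537, cos λ = 0.814234.
North component: ΔN = −sin φ cos λ·ΔX − sin φ sin λ·ΔY + cos φ·ΔZ = −(0.347180)(0.814234)(547) − (0.347180)(0.580537)(123) + (0.937799)(-109) = -281.64 m.
1° of latitude spans πR/180 = 111195 m, so Δφ = -281.64 / 111195 × 3600 = -9.118″.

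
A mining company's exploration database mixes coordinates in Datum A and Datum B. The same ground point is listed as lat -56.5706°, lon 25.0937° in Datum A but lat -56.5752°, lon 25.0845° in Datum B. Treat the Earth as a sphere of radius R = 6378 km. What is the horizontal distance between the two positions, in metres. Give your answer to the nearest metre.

762 m

Δφ = -56.5752° − -56.5706° = -0.0046°; Δλ = 25.0845° − 25.0937° = -0.0092°.
1° along a meridian = πR/180 = 111317 m.
ΔN = Δφ × 111317 = -512.1 m; ΔE = Δλ × 111317 × cos(-56.5706°) = -0.0092 × 111317 × 0.550909 = -564.2 m.
Distance = √(ΔE² + ΔN²) = √((-564.2)² + (-512.1)²) = 761.9 m.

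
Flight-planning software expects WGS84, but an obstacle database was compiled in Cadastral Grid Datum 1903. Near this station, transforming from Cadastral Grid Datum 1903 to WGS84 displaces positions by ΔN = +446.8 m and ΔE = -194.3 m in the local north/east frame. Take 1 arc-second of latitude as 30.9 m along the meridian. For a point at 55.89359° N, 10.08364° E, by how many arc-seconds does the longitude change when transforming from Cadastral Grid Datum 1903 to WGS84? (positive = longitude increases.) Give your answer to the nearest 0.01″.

At latitude 55.89359°, cos φ = 0.560732.
1″ of longitude at this latitude = 30.90 × cos φ = 17.3266 m, so Δλ = -194.3 / 17.3266 = -11.214″.

Δλ = -11.21″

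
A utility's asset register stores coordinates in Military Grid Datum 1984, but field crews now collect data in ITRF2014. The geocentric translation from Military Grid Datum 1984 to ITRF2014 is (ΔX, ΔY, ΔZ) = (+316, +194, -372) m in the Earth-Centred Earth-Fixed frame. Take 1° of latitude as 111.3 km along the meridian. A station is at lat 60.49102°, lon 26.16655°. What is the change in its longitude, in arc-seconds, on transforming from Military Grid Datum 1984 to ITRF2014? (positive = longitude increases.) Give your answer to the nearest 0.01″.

sin φ = 0.870279, cos φ = 0.492560, sin λ = 0.440982, cos λ = 0.897516.
East component: ΔE = −sin λ·ΔX + cos λ·ΔY = −(0.440982)(316) + (0.897516)(194) = 34.77 m.
1° of latitude spans 111300 m; at latitude φ, 1° of longitude spans that × cos φ = 54821.9 m, so Δλ = 34.77 / 54821.9 × 3600 = 2.283″.

Δλ = 2.28″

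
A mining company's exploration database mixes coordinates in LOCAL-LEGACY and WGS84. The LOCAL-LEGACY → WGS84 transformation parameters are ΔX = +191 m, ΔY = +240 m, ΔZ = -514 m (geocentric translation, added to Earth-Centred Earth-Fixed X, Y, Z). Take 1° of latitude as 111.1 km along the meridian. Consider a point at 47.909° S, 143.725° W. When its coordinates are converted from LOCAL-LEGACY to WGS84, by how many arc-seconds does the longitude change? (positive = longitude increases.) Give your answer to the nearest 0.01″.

sin φ = -0.742081, cos φ = 0.670310, sin λ = -0.591661, cos λ = -0.806187.
East component: ΔE = −sin λ·ΔX + cos λ·ΔY = −(-0.591661)(191) + (-0.806187)(240) = -80.48 m.
1° of latitude spans 111100 m; at latitude φ, 1° of longitude spans that × cos φ = 74471.4 m, so Δλ = -80.48 / 74471.4 × 3600 = -3.890″.

Δλ = -3.89″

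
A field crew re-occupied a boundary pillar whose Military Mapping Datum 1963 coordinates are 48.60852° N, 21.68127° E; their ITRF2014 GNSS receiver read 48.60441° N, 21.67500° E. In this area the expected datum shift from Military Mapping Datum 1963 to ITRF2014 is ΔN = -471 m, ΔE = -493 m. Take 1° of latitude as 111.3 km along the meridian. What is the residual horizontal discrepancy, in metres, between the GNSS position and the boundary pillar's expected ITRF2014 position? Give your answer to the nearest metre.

34 m

Observed coordinate differences: Δφ = -0.00411°, Δλ = -0.00627°.
Converting to metres (1° lat = 111300 m, cos φ = 0.661200): observed ΔN = -457.4 m, observed ΔE = -461.4 m.
Subtracting the expected shift leaves a residual of -457.4 − (-471) = 13.6 m north and -461.4 − (-493) = 31.6 m east.
Residual distance = √(13.6² + 31.6²) = 34.4 m.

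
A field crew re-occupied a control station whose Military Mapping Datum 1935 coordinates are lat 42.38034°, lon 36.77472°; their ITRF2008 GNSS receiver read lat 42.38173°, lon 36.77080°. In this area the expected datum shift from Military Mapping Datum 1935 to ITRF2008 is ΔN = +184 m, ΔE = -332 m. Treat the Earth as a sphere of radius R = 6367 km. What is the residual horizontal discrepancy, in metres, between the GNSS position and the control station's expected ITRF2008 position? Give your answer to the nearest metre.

Observed coordinate differences: Δφ = +0.00139°, Δλ = -0.00392°.
Converting to metres (1° lat = 111125 m, cos φ = 0.738687): observed ΔN = 154.5 m, observed ΔE = -321.8 m.
Subtracting the expected shift leaves a residual of 154.5 − (184) = -29.5 m north and -321.8 − (-332) = 10.2 m east.
Residual distance = √((-29.5)² + 10.2²) = 31.3 m.

31 m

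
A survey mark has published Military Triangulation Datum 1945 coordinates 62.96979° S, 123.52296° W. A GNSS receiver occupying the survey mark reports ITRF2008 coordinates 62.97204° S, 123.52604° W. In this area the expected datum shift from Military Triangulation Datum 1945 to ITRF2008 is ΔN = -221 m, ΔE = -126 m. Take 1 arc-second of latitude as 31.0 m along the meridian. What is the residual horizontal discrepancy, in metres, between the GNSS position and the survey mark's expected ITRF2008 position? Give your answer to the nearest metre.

Observed coordinate differences: Δφ = -0.00225°, Δλ = -0.00308°.
Converting to metres (1° lat = 111600 m, cos φ = 0.454460): observed ΔN = -251.1 m, observed ΔE = -156.2 m.
Subtracting the expected shift leaves a residual of -251.1 − (-221) = -30.1 m north and -156.2 − (-126) = -30.2 m east.
Residual distance = √((-30.1)² + (-30.2)²) = 42.6 m.

43 m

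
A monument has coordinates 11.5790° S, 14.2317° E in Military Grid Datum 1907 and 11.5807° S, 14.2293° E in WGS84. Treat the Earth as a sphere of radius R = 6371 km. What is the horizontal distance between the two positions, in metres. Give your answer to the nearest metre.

Δφ = -11.5807° − -11.5790° = -0.0017°; Δλ = 14.2293° − 14.2317° = -0.0024°.
1° along a meridian = πR/180 = 111195 m.
ΔN = Δφ × 111195 = -189.0 m; ΔE = Δλ × 111195 × cos(-11.5790°) = -0.0024 × 111195 × 0.979649 = -261.4 m.
Distance = √(ΔE² + ΔN²) = √((-261.4)² + (-189.0)²) = 322.6 m.

323 m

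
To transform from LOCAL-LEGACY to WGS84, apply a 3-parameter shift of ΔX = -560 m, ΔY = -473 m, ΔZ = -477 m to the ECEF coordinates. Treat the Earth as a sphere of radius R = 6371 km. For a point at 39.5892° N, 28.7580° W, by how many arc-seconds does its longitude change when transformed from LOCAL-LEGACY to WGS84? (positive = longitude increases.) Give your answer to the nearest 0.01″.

Δλ = -28.74″

sin φ = 0.637279, cos φ = 0.770633, sin λ = -0.481111, cos λ = 0.876660.
East component: ΔE = −sin λ·ΔX + cos λ·ΔY = −(-0.481111)(-560) + (0.876660)(-473) = -684.08 m.
1° of latitude spans πR/180 = 111195 m; at latitude φ, 1° of longitude spans that × cos φ = 85690.5 m, so Δλ = -684.08 / 85690.5 × 3600 = -28.739″.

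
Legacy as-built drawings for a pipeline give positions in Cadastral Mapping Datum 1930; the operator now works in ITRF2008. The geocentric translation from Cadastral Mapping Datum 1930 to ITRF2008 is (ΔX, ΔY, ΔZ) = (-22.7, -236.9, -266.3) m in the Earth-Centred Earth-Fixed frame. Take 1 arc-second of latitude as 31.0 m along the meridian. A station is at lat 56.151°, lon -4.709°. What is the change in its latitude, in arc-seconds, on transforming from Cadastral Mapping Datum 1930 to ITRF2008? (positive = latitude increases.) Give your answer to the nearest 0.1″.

Δφ = -4.7″

sin φ = 0.830508, cos φ = 0.557006, sin λ = -0.082095, cos λ = 0.996625.
North component: ΔN = −sin φ cos λ·ΔX − sin φ sin λ·ΔY + cos φ·ΔZ = −(0.830508)(0.996625)(-22.7) − (0.830508)(-0.082095)(-236.9) + (0.557006)(-266.3) = -145.69 m.
1° of latitude spans 3600 × 31.00 = 111600 m, so Δφ = -145.69 / 111600 × 3600 = -4.700″.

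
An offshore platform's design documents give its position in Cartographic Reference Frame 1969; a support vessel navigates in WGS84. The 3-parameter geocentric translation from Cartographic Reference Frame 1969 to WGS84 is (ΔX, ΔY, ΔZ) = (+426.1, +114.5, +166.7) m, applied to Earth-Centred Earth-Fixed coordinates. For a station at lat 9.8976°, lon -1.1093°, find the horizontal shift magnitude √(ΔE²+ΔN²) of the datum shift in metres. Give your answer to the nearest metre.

153 m

The local east axis at (φ, λ) is (−sin λ, cos λ, 0), so ΔE = −sin(-1.1093°)·426.1 + cos(-1.1093°)·114.5 = 122.73 m.
The local north axis is (−sin φ cos λ, −sin φ sin λ, cos φ), giving ΔN = -73.228 + 0.381 + 164.219 = 91.37 m.
Horizontal magnitude = √(ΔE² + ΔN²) = √(122.73² + 91.37²) = 153.01 m.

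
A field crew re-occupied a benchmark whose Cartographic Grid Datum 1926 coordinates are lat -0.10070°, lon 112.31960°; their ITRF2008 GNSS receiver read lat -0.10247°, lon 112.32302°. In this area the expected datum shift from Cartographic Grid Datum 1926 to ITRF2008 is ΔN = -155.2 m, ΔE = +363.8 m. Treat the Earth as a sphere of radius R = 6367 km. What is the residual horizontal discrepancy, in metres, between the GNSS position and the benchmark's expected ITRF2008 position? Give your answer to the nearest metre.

Observed coordinate differences: Δφ = -0.00177°, Δλ = +0.00342°.
Converting to metres (1° lat = 111125 m, cos φ = 0.999998): observed ΔN = -196.7 m, observed ΔE = 380.0 m.
Subtracting the expected shift leaves a residual of -196.7 − (-155.2) = -41.5 m north and 380.0 − (363.8) = 16.2 m east.
Residual distance = √((-41.5)² + 16.2²) = 44.6 m.

45 m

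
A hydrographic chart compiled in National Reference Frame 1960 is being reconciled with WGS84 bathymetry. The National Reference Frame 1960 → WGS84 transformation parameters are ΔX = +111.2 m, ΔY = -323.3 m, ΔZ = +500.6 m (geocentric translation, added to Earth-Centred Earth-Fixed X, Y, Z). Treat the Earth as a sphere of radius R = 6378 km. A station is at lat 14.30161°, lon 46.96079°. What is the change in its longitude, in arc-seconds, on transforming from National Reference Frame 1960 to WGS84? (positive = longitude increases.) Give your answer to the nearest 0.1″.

sin φ = 0.247026, cos φ = 0.969009, sin λ = 0.730887, cos λ = 0.682499.
East component: ΔE = −sin λ·ΔX + cos λ·ΔY = −(0.730887)(111.2) + (0.682499)(-323.3) = -301.93 m.
1° of latitude spans πR/180 = 111317 m; at latitude φ, 1° of longitude spans that × cos φ = 107867.2 m, so Δλ = -301.93 / 107867.2 × 3600 = -10.077″.

Δλ = -10.1″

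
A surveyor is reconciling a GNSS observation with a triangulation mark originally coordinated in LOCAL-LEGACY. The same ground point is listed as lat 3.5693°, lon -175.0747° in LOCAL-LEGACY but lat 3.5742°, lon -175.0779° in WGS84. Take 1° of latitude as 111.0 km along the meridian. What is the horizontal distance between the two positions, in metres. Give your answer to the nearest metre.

649 m

Δφ = 3.5742° − 3.5693° = +0.0049°; Δλ = -175.0779° − -175.0747° = -0.0032°.
ΔN = Δφ × 111000 = 543.9 m; ΔE = Δλ × 111000 × cos(3.5693°) = -0.0032 × 111000 × 0.998060 = -354.5 m.
Distance = √(ΔE² + ΔN²) = √((-354.5)² + 543.9²) = 649.2 m.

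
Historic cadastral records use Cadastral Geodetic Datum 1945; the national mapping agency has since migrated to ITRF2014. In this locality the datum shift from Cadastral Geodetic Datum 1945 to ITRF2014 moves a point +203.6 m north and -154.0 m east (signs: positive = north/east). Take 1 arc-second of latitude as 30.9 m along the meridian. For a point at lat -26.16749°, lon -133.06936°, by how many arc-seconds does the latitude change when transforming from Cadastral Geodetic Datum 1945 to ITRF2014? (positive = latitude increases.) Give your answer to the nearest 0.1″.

1″ of latitude = 30.90 m, so Δφ = 203.6 / 30.90 = 6.589″.

Δφ = 6.6″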